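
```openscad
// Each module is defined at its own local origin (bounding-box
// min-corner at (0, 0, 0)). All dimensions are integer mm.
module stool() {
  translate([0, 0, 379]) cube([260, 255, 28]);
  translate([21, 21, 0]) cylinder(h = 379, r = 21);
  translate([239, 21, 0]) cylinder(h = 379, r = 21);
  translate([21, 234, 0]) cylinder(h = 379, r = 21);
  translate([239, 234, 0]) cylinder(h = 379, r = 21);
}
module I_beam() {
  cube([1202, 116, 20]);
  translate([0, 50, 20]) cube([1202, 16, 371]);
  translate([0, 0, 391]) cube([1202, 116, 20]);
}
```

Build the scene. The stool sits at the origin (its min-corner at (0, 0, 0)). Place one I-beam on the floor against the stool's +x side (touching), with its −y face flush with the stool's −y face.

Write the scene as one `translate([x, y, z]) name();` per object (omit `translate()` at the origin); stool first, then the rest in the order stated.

stool();
translate([260, 0, 0]) I_beam();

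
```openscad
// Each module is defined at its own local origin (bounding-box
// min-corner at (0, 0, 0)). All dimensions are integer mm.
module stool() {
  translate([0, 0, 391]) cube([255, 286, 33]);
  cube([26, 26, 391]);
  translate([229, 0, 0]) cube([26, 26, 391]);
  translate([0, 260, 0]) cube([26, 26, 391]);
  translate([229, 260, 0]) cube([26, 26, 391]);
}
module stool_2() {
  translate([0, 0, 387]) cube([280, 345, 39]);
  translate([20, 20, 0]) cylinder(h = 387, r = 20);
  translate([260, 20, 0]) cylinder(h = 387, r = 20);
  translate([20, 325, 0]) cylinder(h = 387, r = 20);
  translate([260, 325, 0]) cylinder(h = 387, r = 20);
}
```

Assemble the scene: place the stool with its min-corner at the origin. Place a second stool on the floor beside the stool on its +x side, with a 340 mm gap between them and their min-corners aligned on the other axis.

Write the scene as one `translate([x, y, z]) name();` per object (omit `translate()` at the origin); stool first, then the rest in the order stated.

stool();
translate([595, 0, 0]) stool_2();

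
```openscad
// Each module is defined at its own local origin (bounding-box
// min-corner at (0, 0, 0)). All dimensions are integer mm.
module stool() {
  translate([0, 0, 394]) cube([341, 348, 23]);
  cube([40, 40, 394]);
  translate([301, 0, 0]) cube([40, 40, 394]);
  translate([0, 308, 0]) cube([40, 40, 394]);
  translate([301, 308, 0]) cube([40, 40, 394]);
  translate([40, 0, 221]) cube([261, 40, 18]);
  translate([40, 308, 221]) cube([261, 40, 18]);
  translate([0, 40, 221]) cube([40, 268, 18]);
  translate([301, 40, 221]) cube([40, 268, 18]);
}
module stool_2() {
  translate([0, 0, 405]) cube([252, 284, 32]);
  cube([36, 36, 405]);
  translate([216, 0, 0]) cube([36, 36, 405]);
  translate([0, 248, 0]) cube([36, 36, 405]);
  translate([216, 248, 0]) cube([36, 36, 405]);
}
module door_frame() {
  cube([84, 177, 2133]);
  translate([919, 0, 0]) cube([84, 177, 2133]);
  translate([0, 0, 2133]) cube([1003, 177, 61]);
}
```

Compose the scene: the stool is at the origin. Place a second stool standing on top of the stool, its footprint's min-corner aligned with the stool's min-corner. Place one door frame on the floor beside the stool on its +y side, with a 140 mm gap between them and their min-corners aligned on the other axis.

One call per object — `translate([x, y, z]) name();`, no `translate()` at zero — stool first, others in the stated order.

stool();
translate([0, 0, 417]) stool_2();
translate([0, 488, 0]) door_frame();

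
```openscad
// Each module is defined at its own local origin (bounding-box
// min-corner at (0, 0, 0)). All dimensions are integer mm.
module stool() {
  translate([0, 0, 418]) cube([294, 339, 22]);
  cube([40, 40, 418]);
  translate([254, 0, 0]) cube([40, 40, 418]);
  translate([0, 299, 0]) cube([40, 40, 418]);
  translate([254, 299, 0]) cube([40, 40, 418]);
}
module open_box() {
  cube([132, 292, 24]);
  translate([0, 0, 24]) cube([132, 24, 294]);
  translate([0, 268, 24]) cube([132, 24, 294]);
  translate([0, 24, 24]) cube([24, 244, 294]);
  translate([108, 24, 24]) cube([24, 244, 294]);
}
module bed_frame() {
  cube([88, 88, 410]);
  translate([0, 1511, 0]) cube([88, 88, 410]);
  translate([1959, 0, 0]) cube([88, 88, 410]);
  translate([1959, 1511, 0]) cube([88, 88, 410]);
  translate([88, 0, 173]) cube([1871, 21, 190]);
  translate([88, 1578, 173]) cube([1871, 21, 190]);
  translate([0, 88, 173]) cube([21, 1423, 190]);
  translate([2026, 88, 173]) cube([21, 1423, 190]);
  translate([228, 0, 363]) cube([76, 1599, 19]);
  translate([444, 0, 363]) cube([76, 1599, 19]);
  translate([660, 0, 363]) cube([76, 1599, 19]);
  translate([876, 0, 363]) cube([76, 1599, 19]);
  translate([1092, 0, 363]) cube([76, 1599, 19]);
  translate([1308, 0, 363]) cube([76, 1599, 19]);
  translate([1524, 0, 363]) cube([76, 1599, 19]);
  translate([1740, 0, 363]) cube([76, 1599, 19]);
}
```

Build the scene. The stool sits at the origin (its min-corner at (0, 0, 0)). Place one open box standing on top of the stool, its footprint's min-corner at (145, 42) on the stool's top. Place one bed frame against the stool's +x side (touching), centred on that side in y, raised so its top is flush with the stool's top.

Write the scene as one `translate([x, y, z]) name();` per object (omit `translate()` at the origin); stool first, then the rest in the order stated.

stool();
translate([145, 42, 440]) open_box();
translate([294, -630, 30]) bed_frame();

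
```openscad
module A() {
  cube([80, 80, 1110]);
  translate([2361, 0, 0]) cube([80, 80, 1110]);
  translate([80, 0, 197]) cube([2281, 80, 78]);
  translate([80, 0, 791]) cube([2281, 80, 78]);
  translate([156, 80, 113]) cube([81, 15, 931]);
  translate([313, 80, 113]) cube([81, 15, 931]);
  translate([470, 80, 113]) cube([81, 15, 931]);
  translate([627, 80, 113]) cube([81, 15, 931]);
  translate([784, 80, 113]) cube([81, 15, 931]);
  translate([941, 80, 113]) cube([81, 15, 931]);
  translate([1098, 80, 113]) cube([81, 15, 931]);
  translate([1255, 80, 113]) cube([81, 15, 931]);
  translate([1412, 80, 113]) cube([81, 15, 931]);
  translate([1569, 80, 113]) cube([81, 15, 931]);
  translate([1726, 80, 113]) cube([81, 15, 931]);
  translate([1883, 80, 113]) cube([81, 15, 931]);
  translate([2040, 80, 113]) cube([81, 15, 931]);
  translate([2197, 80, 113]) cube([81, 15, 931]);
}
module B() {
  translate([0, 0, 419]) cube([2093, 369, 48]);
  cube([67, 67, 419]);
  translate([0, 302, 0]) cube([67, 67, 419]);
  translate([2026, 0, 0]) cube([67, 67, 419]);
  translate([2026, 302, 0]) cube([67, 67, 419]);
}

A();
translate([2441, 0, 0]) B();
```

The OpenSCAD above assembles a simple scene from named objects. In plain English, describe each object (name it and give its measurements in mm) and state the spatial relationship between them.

A is a fence section. Two 80×80 mm posts, 1110 mm tall, stand on the floor with a clear span of 2281 mm between their inner faces. Two horizontal rails of 80×78 mm section span the gap between the posts with their undersides at z = 197 mm and z = 791 mm, flush with the posts' −y face. 14 pickets, each 81 mm wide, 15 mm thick and 931 mm tall, are fixed to the +y face of the rails with their bottoms at z = 113 mm, evenly spaced across the span with equal gaps (rounded down to the nearest mm) at the −x end and between each pair — any rounding remainder accumulates at the +x end.

B is a long wooden bench with a 2093 mm (x) × 369 mm (y) seat, 48 mm thick, its top surface 467 mm above the floor. Four 67 mm square legs at the seat corners, flush with the edges, run from z = 0 to the seat underside.

The bench is against the fence section's +x side, with their −y faces flush.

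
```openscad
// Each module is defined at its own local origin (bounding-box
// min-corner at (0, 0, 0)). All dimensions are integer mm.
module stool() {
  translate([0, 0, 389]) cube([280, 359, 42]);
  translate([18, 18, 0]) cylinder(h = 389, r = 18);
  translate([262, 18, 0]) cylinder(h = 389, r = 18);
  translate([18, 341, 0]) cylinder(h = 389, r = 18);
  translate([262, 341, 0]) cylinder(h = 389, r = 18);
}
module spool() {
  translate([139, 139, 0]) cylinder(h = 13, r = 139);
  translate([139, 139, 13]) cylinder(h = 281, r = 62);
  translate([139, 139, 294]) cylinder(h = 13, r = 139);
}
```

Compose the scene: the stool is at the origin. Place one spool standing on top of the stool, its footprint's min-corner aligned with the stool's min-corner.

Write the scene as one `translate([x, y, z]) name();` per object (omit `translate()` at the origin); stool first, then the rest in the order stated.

stool();
translate([0, 0, 431]) spool();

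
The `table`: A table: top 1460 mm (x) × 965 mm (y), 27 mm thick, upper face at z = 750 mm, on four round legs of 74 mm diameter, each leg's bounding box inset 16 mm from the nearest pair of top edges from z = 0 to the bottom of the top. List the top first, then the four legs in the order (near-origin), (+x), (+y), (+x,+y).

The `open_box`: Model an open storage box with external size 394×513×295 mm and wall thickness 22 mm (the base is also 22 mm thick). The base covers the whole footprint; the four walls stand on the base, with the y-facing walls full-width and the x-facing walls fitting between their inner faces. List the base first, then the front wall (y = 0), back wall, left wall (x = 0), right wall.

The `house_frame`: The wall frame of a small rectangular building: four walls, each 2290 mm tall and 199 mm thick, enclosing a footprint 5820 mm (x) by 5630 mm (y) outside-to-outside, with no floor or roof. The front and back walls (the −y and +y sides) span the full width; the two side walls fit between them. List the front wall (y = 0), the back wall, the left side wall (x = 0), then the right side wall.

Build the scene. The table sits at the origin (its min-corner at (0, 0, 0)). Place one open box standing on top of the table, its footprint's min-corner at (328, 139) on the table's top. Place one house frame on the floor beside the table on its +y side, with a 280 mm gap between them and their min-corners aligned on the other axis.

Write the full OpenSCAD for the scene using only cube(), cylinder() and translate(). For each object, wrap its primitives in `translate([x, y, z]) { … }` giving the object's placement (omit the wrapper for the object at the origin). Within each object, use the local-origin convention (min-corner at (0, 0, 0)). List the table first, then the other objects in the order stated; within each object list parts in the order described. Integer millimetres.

translate([0, 0, 723]) cube([1460, 965, 27]);
translate([53, 53, 0]) cylinder(h = 723, r = 37);
translate([1407, 53, 0]) cylinder(h = 723, r = 37);
translate([53, 912, 0]) cylinder(h = 723, r = 37);
translate([1407, 912, 0]) cylinder(h = 723, r = 37);
translate([328, 139, 750]) {
  cube([394, 513, 22]);
  translate([0, 0, 22]) cube([394, 22, 273]);
  translate([0, 491, 22]) cube([394, 22, 273]);
  translate([0, 22, 22]) cube([22, 469, 273]);
  translate([372, 22, 22]) cube([22, 469, 273]);
}
translate([0, 1245, 0]) {
  cube([5820, 199, 2290]);
  translate([0, 5431, 0]) cube([5820, 199, 2290]);
  translate([0, 199, 0]) cube([199, 5232, 2290]);
  translate([5621, 199, 0]) cube([199, 5232, 2290]);
}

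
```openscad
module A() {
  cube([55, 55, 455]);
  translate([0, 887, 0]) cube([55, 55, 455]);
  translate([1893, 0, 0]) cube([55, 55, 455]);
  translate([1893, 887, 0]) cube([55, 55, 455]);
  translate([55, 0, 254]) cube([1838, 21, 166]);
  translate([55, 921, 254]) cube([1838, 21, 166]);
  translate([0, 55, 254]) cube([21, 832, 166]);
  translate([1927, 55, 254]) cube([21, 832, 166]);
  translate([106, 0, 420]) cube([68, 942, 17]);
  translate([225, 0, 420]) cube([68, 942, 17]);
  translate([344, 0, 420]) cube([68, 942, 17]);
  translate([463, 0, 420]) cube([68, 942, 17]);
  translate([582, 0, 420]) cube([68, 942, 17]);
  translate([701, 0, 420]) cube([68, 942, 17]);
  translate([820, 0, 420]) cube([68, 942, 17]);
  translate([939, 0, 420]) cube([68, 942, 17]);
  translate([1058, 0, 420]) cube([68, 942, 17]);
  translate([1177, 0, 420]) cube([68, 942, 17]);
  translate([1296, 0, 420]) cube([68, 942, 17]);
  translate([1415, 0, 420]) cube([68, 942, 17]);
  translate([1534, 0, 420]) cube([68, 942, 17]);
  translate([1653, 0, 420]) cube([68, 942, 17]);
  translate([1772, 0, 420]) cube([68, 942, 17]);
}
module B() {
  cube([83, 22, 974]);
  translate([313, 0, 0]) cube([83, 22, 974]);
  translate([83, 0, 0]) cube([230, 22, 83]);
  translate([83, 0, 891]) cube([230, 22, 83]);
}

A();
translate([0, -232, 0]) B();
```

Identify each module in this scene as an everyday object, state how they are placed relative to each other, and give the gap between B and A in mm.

A is a bed frame. B is a picture frame. The picture frame is on the floor beside the bed frame on its −y side. The gap between the picture frame and the bed frame is 210 mm.

The picture frame's nearest face is 210 mm from the bed frame's −y face.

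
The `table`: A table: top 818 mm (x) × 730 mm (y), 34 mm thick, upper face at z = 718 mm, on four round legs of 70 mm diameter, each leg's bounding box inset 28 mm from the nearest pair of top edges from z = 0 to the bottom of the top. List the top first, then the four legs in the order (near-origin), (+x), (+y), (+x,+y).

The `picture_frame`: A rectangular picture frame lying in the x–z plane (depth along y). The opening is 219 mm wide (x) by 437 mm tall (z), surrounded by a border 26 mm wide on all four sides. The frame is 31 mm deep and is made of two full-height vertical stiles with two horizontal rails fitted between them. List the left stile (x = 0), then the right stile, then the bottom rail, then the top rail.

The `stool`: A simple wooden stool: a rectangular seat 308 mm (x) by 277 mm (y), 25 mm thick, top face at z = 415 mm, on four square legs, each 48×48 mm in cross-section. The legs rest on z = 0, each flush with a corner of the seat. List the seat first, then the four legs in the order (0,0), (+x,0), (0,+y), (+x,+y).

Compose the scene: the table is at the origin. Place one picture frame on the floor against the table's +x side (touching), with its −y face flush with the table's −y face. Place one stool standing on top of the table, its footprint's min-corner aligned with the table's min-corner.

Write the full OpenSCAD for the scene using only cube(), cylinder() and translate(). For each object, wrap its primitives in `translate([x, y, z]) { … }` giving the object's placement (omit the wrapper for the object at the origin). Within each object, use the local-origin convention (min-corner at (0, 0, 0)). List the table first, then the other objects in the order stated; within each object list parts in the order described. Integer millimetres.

translate([0, 0, 684]) cube([818, 730, 34]);
translate([63, 63, 0]) cylinder(h = 684, r = 35);
translate([755, 63, 0]) cylinder(h = 684, r = 35);
translate([63, 667, 0]) cylinder(h = 684, r = 35);
translate([755, 667, 0]) cylinder(h = 684, r = 35);
translate([818, 0, 0]) {
  cube([26, 31, 489]);
  translate([245, 0, 0]) cube([26, 31, 489]);
  translate([26, 0, 0]) cube([219, 31, 26]);
  translate([26, 0, 463]) cube([219, 31, 26]);
}
translate([0, 0, 718]) {
  translate([0, 0, 390]) cube([308, 277, 25]);
  cube([48, 48, 390]);
  translate([260, 0, 0]) cube([48, 48, 390]);
  translate([0, 229, 0]) cube([48, 48, 390]);
  translate([260, 229, 0]) cube([48, 48, 390]);
}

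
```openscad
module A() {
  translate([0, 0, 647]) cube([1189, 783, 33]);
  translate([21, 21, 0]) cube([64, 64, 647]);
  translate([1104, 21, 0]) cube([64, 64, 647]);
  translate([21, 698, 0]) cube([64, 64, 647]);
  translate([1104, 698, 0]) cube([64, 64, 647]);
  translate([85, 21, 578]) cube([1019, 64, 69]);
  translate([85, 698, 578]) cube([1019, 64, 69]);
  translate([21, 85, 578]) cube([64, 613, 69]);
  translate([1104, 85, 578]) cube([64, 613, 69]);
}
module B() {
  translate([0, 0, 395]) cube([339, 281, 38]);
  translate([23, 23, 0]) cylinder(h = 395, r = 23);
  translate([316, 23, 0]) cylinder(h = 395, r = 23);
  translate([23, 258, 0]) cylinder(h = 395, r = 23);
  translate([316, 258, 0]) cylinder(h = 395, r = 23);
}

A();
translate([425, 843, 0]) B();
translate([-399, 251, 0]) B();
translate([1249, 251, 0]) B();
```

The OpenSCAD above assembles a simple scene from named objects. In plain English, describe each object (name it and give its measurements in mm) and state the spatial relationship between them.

A is a rectangular dining table. The top is 1189×783×33 mm with its upper surface at z = 680 mm. It stands on four 64×64 mm square legs, each inset 21 mm from the nearest pair of top edges, running from the floor to the underside of the top. Four apron rails, 64 mm thick and 69 mm tall, run between adjacent legs with their top edges flush with the underside of the top and their outer faces flush with the legs' outer faces.

B is a four-legged stool. The seat is 339×281 mm, 38 mm thick, top at z = 433 mm. It stands on four round legs, each 46 mm in diameter, from z = 0 to the seat underside, each leg's axis is inset half a diameter from the nearest pair of seat edges (so the leg's bounding box is flush with the corner).

Three stools sit around the table at the +y, −x, +x sides.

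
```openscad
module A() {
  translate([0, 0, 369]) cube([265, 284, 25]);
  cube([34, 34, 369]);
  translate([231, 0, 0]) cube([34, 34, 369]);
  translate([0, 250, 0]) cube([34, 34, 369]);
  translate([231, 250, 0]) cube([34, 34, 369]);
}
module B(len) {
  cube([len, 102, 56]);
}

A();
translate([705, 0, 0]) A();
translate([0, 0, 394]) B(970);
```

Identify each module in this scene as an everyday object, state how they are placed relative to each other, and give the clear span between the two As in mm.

Second stool starts at x = 705; first ends at x = 265; clear span = 705 − 265 = 440 mm.

A is a stool. B is a beam. A beam spans the tops of two stools. The clear span between the two stools is 440 mm.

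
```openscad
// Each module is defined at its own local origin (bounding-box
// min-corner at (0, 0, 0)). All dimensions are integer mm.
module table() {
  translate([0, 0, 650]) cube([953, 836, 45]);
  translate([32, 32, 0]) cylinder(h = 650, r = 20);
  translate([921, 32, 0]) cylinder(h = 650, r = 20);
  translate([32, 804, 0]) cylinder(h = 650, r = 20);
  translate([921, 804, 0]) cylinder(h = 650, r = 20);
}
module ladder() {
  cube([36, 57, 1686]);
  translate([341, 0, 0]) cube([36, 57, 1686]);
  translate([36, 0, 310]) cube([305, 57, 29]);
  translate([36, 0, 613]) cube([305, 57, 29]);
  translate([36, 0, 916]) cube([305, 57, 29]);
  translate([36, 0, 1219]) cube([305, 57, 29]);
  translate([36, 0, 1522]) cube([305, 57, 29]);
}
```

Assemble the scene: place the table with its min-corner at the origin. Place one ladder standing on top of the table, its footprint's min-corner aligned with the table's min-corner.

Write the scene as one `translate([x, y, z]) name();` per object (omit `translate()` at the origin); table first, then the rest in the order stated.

table();
translate([0, 0, 695]) ladder();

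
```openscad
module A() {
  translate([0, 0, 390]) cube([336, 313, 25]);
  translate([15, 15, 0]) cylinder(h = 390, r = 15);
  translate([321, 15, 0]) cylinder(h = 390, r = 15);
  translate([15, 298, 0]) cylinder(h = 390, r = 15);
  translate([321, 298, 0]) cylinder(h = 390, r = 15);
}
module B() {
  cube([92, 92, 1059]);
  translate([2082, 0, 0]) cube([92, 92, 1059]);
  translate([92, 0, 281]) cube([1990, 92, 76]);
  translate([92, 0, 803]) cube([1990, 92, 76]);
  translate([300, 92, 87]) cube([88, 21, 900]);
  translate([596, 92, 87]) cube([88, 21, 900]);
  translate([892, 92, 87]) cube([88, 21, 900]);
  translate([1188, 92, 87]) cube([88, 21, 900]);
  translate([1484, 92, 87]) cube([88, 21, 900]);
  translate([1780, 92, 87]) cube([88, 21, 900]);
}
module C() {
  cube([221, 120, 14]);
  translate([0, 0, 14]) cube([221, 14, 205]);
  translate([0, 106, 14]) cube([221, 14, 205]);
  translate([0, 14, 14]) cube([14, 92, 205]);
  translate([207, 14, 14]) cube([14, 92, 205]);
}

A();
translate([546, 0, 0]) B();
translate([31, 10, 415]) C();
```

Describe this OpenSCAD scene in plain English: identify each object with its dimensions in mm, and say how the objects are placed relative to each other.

A is a four-legged stool. The seat is 336×313 mm, 25 mm thick, top at z = 415 mm. It stands on four round legs, each 30 mm in diameter, from z = 0 to the seat underside, each leg's axis is inset half a diameter from the nearest pair of seat edges (so the leg's bounding box is flush with the corner).

B is a fence section. Two 92×92 mm posts, 1059 mm tall, stand on the floor with a clear span of 1990 mm between their inner faces. Two horizontal rails of 92×76 mm section span the gap between the posts with their undersides at z = 281 mm and z = 803 mm, flush with the posts' −y face. 6 pickets, each 88 mm wide, 21 mm thick and 900 mm tall, are fixed to the +y face of the rails with their bottoms at z = 87 mm, evenly spaced across the span with equal gaps (rounded down to the nearest mm) at the −x end and between each pair — any rounding remainder accumulates at the +x end.

C is an open-topped rectangular box: outside dimensions 221×120×219 mm, with a uniform wall and base thickness of 14 mm. The base is a full 221×120 slab on the floor; four walls sit on top of the base. The front and back walls (the −y and +y sides) span the full width; the two side walls fit between them.

The fence section is on the floor beside the stool on its +x side. The open box is on top of the stool.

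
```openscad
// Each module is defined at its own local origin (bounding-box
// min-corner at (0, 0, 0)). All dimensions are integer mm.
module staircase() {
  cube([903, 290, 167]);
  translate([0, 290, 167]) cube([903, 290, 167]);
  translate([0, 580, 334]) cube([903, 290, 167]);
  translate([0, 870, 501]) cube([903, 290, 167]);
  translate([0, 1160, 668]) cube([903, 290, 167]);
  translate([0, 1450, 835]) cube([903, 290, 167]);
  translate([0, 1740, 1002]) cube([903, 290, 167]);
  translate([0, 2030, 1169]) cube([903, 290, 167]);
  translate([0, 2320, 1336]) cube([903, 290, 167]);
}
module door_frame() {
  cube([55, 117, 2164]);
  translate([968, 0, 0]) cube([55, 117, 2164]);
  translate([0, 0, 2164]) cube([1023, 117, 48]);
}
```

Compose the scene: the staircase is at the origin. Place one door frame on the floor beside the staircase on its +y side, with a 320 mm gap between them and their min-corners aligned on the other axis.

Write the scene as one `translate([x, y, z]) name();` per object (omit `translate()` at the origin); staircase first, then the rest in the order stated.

staircase();
translate([0, 2930, 0]) door_frame();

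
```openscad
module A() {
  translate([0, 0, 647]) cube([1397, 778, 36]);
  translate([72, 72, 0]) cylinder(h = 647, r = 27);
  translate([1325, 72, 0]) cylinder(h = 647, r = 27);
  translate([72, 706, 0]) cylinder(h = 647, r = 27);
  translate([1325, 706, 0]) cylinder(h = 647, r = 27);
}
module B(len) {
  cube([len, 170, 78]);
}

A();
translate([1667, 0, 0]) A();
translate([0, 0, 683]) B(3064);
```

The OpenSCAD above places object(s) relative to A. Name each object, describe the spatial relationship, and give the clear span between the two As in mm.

Second table starts at x = 1667; first ends at x = 1397; clear span = 1667 − 1397 = 270 mm.

A is a table. B is a beam. A beam spans the tops of two tables. The clear span between the two tables is 270 mm.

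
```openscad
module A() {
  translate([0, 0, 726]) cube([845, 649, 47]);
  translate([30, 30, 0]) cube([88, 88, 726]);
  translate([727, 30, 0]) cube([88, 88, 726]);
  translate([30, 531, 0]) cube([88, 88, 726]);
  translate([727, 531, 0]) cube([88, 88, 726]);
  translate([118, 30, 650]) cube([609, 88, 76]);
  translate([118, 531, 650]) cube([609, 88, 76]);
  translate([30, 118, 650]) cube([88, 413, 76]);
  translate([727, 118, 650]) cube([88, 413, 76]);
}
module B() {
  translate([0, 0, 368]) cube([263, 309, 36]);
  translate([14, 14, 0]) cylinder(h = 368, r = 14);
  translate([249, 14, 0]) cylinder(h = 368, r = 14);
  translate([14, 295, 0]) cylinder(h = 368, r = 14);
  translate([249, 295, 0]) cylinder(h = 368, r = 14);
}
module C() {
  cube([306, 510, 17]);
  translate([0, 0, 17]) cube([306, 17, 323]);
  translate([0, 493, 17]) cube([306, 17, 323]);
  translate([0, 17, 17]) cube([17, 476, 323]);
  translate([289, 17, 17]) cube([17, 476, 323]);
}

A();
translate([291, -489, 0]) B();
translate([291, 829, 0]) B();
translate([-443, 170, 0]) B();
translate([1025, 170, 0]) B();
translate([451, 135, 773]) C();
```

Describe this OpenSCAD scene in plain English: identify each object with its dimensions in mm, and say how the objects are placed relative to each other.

A is a table: top 845 mm (x) × 649 mm (y), 47 mm thick, upper face at z = 773 mm, on four 88×88 mm square legs, each inset 30 mm from the nearest pair of top edges, running from z = 0 to the bottom of the top. Four apron rails, 88 mm thick and 76 mm tall, run between adjacent legs with their top edges flush with the underside of the top and their outer faces flush with the legs' outer faces.

B is a four-legged stool. The seat is a 263×309×36 mm slab whose top surface is at z = 404 mm; four round legs, each 28 mm in diameter, run from the floor (z = 0) to the underside of the seat, each leg's axis is inset half a diameter from the nearest pair of seat edges (so the leg's bounding box is flush with the corner).

C is an open-topped rectangular box: outside dimensions 306×510×340 mm, with a uniform wall and base thickness of 17 mm. The base is a full 306×510 slab on the floor; four walls sit on top of the base. The front and back walls (the −y and +y sides) span the full width; the two side walls fit between them.

Four stools sit around the table at the −y, +y, −x, +x sides. The open box is on top of the table.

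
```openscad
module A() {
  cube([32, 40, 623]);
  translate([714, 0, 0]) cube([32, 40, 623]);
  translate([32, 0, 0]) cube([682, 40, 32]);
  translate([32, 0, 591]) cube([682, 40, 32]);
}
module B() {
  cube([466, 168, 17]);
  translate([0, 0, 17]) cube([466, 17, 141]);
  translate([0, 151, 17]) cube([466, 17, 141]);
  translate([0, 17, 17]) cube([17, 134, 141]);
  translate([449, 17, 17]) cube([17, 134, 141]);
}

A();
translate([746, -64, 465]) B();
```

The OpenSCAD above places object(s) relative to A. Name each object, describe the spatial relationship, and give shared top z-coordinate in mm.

A is a picture frame. B is an open box. The open box is beside the picture frame with their tops flush at z = 623. The shared top z-coordinate is 623 mm.

Both tops at z = 623 mm.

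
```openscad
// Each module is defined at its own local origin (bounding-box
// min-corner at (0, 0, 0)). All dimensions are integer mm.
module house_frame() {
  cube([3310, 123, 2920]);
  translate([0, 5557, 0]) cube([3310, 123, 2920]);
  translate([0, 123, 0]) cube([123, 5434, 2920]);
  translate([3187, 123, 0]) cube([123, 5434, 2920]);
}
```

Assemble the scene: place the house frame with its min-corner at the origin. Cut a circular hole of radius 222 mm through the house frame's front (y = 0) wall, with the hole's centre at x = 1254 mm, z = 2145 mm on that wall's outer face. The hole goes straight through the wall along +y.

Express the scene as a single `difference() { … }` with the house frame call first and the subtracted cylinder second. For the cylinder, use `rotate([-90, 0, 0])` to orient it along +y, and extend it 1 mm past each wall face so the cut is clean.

difference() {
  house_frame();
  translate([1254, -1, 2145]) rotate([-90, 0, 0]) cylinder(h = 125, r = 222);
}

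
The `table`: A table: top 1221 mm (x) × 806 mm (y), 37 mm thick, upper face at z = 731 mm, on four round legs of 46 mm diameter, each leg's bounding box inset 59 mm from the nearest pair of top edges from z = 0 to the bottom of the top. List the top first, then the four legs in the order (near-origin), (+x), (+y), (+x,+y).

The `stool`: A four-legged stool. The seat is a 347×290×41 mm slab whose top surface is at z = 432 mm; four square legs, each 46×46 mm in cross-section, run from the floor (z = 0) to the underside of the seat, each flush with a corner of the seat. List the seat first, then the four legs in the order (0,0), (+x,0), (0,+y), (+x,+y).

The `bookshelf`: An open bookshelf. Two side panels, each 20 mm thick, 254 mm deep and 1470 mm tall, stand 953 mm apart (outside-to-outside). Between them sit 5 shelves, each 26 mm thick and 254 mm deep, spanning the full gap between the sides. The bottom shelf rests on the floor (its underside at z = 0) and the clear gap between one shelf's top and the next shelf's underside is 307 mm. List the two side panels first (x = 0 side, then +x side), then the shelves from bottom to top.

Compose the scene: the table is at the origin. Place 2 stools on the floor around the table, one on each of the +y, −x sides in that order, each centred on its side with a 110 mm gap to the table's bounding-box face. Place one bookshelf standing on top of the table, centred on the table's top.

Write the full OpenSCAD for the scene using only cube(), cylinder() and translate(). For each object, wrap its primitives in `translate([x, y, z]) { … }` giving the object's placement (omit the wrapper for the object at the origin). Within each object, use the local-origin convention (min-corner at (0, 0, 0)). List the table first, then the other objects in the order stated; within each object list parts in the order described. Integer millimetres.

translate([0, 0, 694]) cube([1221, 806, 37]);
translate([82, 82, 0]) cylinder(h = 694, r = 23);
translate([1139, 82, 0]) cylinder(h = 694, r = 23);
translate([82, 724, 0]) cylinder(h = 694, r = 23);
translate([1139, 724, 0]) cylinder(h = 694, r = 23);
translate([437, 916, 0]) {
  translate([0, 0, 391]) cube([347, 290, 41]);
  cube([46, 46, 391]);
  translate([301, 0, 0]) cube([46, 46, 391]);
  translate([0, 244, 0]) cube([46, 46, 391]);
  translate([301, 244, 0]) cube([46, 46, 391]);
}
translate([-457, 258, 0]) {
  translate([0, 0, 391]) cube([347, 290, 41]);
  cube([46, 46, 391]);
  translate([301, 0, 0]) cube([46, 46, 391]);
  translate([0, 244, 0]) cube([46, 46, 391]);
  translate([301, 244, 0]) cube([46, 46, 391]);
}
translate([134, 276, 731]) {
  cube([20, 254, 1470]);
  translate([933, 0, 0]) cube([20, 254, 1470]);
  translate([20, 0, 0]) cube([913, 254, 26]);
  translate([20, 0, 333]) cube([913, 254, 26]);
  translate([20, 0, 666]) cube([913, 254, 26]);
  translate([20, 0, 999]) cube([913, 254, 26]);
  translate([20, 0, 1332]) cube([913, 254, 26]);
}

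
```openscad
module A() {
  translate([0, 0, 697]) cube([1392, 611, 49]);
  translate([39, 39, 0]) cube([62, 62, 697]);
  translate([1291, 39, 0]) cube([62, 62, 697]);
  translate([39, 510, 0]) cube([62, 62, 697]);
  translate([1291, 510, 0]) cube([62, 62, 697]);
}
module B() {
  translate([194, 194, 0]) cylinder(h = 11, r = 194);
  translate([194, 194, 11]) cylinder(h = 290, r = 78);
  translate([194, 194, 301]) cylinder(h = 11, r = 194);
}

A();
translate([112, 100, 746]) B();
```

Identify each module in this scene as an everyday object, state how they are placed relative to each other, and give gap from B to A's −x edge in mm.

The spool's min-x is at 112; the table's min-x is 0; gap = 112 mm.

A is a table. B is a spool. The spool is on top of the table. The gap from the spool to the table's −x edge is 112 mm.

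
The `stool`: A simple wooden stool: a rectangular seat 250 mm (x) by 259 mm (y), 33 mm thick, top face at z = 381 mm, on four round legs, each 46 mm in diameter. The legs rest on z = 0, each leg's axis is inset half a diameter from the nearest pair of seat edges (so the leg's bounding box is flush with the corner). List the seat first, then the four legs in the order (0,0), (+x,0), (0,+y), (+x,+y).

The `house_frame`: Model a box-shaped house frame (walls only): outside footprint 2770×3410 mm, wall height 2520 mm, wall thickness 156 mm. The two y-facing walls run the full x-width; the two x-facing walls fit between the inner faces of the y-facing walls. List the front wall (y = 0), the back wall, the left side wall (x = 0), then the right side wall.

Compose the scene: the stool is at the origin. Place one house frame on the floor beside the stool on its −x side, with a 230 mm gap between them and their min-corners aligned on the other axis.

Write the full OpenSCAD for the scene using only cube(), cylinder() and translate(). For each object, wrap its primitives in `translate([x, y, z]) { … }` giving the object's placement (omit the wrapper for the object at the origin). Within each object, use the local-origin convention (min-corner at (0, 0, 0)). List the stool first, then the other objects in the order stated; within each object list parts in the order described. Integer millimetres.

translate([0, 0, 348]) cube([250, 259, 33]);
translate([23, 23, 0]) cylinder(h = 348, r = 23);
translate([227, 23, 0]) cylinder(h = 348, r = 23);
translate([23, 236, 0]) cylinder(h = 348, r = 23);
translate([227, 236, 0]) cylinder(h = 348, r = 23);
translate([-3000, 0, 0]) {
  cube([2770, 156, 2520]);
  translate([0, 3254, 0]) cube([2770, 156, 2520]);
  translate([0, 156, 0]) cube([156, 3098, 2520]);
  translate([2614, 156, 0]) cube([156, 3098, 2520]);
}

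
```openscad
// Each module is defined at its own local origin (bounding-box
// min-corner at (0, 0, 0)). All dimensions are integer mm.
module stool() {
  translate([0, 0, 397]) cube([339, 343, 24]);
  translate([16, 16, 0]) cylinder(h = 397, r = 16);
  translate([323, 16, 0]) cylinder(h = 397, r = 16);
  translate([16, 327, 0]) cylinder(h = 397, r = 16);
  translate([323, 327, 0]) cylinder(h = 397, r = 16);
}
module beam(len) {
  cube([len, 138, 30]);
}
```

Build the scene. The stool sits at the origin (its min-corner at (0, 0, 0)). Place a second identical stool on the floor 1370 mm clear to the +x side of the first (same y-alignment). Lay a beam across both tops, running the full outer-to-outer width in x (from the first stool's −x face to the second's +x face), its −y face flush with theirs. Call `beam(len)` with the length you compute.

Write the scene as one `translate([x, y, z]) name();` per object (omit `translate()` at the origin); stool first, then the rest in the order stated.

stool();
translate([1709, 0, 0]) stool();
translate([0, 0, 421]) beam(2048);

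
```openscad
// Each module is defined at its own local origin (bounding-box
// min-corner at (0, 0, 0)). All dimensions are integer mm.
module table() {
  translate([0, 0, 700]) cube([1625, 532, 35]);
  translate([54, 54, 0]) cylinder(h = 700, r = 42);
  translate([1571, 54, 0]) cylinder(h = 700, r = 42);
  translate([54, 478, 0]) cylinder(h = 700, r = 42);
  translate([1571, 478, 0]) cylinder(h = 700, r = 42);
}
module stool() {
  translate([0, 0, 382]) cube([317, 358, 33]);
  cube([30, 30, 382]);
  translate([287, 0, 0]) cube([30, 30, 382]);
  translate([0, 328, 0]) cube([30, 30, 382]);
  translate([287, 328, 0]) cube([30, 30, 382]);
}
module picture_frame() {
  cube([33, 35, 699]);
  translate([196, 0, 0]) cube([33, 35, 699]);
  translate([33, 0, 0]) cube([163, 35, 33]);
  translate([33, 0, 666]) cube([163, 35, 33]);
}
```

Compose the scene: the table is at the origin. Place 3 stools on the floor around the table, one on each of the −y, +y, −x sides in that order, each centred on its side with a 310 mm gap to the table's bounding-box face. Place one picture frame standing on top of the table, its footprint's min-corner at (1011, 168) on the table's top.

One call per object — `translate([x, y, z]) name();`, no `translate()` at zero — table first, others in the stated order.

table();
translate([654, -668, 0]) stool();
translate([654, 842, 0]) stool();
translate([-627, 87, 0]) stool();
translate([1011, 168, 735]) picture_frame();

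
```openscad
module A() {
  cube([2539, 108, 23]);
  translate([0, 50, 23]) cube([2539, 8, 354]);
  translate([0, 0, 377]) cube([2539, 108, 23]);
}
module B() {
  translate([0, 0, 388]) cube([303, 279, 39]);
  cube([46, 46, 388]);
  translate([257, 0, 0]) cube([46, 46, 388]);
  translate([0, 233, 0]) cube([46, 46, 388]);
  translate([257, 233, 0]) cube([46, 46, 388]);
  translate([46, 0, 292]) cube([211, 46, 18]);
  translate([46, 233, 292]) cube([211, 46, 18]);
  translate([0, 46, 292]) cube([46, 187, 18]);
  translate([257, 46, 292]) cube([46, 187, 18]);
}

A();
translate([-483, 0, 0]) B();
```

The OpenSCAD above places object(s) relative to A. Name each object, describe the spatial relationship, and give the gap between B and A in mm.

A is an I-beam. B is a stool. The stool is on the floor beside the I-beam on its −x side. The gap between the stool and the I-beam is 180 mm.

The stool's nearest face is 180 mm from the I-beam's −x face.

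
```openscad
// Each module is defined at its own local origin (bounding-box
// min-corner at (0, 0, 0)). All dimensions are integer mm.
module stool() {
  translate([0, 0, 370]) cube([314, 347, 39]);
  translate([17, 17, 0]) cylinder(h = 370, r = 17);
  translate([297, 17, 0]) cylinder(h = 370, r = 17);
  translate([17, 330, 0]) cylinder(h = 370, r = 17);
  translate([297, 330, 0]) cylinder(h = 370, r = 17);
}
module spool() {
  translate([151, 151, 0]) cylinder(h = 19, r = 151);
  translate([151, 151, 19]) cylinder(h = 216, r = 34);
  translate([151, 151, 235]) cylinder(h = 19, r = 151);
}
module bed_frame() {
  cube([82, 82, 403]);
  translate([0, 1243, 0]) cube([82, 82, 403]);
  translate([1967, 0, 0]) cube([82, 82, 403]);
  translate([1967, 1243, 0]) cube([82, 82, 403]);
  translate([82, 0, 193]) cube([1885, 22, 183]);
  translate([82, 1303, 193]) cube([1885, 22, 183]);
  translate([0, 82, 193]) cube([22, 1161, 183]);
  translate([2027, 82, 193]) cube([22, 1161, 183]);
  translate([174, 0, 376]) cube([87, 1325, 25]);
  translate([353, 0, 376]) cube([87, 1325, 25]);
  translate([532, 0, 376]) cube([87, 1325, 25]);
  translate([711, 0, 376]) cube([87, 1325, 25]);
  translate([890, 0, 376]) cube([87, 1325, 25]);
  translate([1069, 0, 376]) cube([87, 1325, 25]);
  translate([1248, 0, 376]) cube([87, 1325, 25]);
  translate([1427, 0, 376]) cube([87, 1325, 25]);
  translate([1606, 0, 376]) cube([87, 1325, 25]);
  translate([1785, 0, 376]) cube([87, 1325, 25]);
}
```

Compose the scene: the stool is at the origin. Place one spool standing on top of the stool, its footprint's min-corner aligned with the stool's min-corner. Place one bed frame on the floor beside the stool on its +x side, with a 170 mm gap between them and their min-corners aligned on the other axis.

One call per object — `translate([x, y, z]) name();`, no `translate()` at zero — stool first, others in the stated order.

stool();
translate([0, 0, 409]) spool();
translate([484, 0, 0]) bed_frame();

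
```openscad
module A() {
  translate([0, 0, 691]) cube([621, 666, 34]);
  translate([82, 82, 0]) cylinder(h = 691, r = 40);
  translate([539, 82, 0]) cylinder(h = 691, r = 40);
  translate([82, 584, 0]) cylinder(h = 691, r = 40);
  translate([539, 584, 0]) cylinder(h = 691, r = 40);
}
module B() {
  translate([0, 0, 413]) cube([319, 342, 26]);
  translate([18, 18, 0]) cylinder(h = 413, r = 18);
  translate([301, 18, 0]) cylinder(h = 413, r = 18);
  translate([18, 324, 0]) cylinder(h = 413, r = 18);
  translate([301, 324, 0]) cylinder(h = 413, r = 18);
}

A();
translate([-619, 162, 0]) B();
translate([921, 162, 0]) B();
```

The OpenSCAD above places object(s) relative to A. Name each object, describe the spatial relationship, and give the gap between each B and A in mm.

Each stool's nearest face is 300 mm from the table's bounding box.

A is a table. B is a stool. Two stools sit around the table at the −x, +x sides. The gap between each stool and the table is 300 mm.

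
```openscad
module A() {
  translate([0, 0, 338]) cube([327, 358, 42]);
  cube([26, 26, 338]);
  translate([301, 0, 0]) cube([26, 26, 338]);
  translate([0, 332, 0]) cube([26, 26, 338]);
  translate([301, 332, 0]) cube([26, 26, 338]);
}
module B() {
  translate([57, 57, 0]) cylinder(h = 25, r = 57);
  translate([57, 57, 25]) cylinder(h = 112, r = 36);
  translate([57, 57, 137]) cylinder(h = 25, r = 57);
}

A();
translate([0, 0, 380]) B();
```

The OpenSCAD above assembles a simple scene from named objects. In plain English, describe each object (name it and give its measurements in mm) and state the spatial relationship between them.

A is a four-legged stool. The seat is 327×358 mm, 42 mm thick, top at z = 380 mm. It stands on four square legs, each 26×26 mm in cross-section, from z = 0 to the seat underside, each flush with a corner of the seat.

B is a spool: two coaxial disc flanges of radius 57 mm and thickness 25 mm, joined by a core cylinder of radius 36 mm and height 112 mm. The lower flange rests on z = 0 and the three cylinders share a vertical axis.

The spool is on top of the stool.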